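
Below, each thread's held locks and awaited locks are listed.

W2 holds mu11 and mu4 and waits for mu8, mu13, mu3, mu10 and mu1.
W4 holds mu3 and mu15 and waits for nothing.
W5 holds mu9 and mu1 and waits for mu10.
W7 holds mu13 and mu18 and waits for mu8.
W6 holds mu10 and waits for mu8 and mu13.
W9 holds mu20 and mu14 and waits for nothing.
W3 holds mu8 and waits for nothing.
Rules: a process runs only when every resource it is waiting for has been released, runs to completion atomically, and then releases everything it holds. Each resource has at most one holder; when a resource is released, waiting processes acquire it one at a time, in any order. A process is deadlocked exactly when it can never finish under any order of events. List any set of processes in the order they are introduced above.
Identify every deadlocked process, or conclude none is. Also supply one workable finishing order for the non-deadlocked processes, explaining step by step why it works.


Nothing here is deadlocked.
Key observation: the wait graph is acyclic; completion cascades from the unblocked processes through everyone else.
A valid finishing order for the others: W3, W7, W9, W6, W5, W4, W2.
Step-by-step check:
  W3: no waits; runs immediately, freeing mu8
  run W7 (all its waits — mu8 — are resolved); releases mu13 and mu18
  W9: no waits; runs immediately, freeing mu20 and mu14
  run W6 (all its waits — mu8 and mu13 — are resolved); releases mu10
  run W5 (all its waits — mu10 — are resolved); releases mu9 and mu1
  W4: no waits; runs immediately, freeing mu3 and mu15
  run W2 (all its waits — mu8, mu13, mu3, mu10 and mu1 — are resolved); releases mu11 and mu4


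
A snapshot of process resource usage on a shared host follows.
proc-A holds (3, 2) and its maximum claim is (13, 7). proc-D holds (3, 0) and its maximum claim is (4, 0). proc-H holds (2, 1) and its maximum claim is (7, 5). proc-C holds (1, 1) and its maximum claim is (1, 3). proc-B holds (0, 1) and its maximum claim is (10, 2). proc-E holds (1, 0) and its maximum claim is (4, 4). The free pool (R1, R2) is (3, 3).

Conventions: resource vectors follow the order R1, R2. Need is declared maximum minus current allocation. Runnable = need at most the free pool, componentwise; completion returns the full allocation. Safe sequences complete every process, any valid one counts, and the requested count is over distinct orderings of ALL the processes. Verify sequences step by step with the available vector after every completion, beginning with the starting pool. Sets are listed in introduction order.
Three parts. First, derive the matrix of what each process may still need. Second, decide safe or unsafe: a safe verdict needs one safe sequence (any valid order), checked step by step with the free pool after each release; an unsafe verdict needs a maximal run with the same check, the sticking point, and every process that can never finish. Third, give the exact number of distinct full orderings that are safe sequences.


(1) Remaining need (order R1, R2):
  proc-A: (10, 5)
  proc-D: (1, 0)
  proc-H: (5, 4)
  proc-C: (0, 2)
  proc-B: (10, 1)
  proc-E: (3, 4)
(2) SAFE — a valid safe sequence is proc-D, proc-C, proc-H, proc-E, proc-B, proc-A.
Key observation: proc-H marks the first exact bind of the order: its need (5, 4) fits the free (7, 4) with zero slack on a requested resource.
Step-by-step check:
  pool = (3, 3)
  run proc-D (needs (1, 0), free (3, 3)); after release of (3, 0) the pool is (6, 3)
  run proc-C (needs (0, 2), free (6, 3)); after release of (1, 1) the pool is (7, 4)
  run proc-H (needs (5, 4), free (7, 4)); after release of (2, 1) the pool is (9, 5)
  run proc-E (needs (3, 4), free (9, 5)); after release of (1, 0) the pool is (10, 5)
  run proc-B (needs (10, 1), free (10, 5)); after release of (0, 1) the pool is (10, 6)
  run proc-A (needs (10, 5), free (10, 6)); after release of (3, 2) the pool is (13, 8)
(3) Exactly 12 of the possible complete orderings are safe sequences.


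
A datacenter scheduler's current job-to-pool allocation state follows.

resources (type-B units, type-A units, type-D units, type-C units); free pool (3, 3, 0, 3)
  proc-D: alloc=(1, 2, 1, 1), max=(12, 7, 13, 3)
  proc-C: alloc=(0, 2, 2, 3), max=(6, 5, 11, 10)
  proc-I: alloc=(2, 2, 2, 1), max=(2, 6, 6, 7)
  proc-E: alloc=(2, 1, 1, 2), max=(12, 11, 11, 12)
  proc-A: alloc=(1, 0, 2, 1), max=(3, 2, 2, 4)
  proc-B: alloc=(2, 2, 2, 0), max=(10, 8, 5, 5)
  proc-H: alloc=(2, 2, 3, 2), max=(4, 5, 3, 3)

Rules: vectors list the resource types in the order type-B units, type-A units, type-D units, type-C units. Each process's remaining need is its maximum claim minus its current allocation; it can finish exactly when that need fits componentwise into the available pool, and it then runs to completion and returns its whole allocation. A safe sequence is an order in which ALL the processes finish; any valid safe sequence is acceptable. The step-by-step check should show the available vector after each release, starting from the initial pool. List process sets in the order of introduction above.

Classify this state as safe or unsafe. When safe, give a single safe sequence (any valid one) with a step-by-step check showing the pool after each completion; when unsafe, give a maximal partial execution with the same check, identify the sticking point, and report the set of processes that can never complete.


The state is SAFE; one workable sequence: proc-A, proc-H, proc-I, proc-B, proc-C, proc-E, proc-D.
Key observation: at proc-A the run first touches a limit — (2, 2, 0, 3) against (3, 3, 0, 3), exact on a resource it actually requests.
Check, step by step:
  pool = (3, 3, 0, 3)
  proc-A needs (2, 2, 0, 3) <= (3, 3, 0, 3) -> finishes; pool += (1, 0, 2, 1) = (4, 3, 2, 4)
  proc-H needs (2, 3, 0, 1) <= (4, 3, 2, 4) -> finishes; pool += (2, 2, 3, 2) = (6, 5, 5, 6)
  proc-I needs (0, 4, 4, 6) <= (6, 5, 5, 6) -> finishes; pool += (2, 2, 2, 1) = (8, 7, 7, 7)
  proc-B needs (8, 6, 3, 5) <= (8, 7, 7, 7) -> finishes; pool += (2, 2, 2, 0) = (10, 9, 9, 7)
  proc-C needs (6, 3, 9, 7) <= (10, 9, 9, 7) -> finishes; pool += (0, 2, 2, 3) = (10, 11, 11, 10)
  proc-E needs (10, 10, 10, 10) <= (10, 11, 11, 10) -> finishes; pool += (2, 1, 1, 2) = (12, 12, 12, 12)
  proc-D needs (11, 5, 12, 2) <= (12, 12, 12, 12) -> finishes; pool += (1, 2, 1, 1) = (13, 14, 13, 13)


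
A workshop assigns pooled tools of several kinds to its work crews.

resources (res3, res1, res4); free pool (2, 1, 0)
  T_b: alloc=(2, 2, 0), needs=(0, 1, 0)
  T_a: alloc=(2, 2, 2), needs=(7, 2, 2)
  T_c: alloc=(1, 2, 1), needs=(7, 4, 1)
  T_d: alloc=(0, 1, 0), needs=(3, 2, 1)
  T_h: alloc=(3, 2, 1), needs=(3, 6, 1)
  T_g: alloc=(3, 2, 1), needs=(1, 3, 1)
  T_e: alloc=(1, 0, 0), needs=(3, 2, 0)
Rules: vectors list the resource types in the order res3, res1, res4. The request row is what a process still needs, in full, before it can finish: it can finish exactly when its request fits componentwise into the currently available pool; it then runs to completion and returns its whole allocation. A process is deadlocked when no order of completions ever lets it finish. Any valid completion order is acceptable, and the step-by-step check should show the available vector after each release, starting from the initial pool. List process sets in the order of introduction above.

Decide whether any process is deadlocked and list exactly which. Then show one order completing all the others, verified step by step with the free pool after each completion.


Deadlocked: T_a, T_c, T_d, T_h and T_g.
Key observation: once T_b, T_e finish, the pool peaks at (5, 3, 0) — and every remaining process still needs more res4 than that.
One completion order for the rest: T_b, T_e. Verifying each step:
  pool = (2, 1, 0)
  run T_b (needs (0, 1, 0), free (2, 1, 0)); after release of (2, 2, 0) the pool is (4, 3, 0)
  run T_e (needs (3, 2, 0), free (4, 3, 0)); after release of (1, 0, 0) the pool is (5, 3, 0)
The blocked processes can never fit:
  blocked: T_a wants (7, 2, 2), pool (5, 3, 0) — not enough res3 and res4
  blocked: T_c wants (7, 4, 1), pool (5, 3, 0) — not enough res3, res1 and res4
  blocked: T_d wants (3, 2, 1), pool (5, 3, 0) — not enough res4
  blocked: T_h wants (3, 6, 1), pool (5, 3, 0) — not enough res1 and res4
  blocked: T_g wants (1, 3, 1), pool (5, 3, 0) — not enough res4


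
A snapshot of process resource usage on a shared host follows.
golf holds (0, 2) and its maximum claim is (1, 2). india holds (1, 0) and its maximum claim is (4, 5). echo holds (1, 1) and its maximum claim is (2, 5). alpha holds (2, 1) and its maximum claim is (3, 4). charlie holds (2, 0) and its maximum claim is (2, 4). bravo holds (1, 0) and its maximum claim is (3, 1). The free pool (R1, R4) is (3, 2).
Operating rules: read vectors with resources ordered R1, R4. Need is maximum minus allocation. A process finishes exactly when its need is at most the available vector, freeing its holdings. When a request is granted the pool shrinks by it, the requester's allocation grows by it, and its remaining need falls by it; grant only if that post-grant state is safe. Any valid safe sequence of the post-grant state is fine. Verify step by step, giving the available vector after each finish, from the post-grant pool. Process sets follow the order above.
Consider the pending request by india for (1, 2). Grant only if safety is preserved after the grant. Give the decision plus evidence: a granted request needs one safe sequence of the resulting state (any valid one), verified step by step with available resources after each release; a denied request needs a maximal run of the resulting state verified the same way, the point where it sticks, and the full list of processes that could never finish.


DENY: after the grant no complete ordering would exist.
Key observation: the wall is R4: completing golf, bravo brings the pool only to (3, 2), and all the rest need more.
Pretend the grant happened; the run golf, bravo goes as far as possible. Verifying each step:
  pool = (2, 0)
  golf needs (1, 0) <= (2, 0) -> finishes; pool += (0, 2) = (2, 2)
  bravo needs (2, 1) <= (2, 2) -> finishes; pool += (1, 0) = (3, 2)
  india still needs (2, 3) but only (3, 2) is free — short on R4
  echo still needs (1, 4) but only (3, 2) is free — short on R4
  alpha still needs (1, 3) but only (3, 2) is free — short on R4
  charlie still needs (0, 4) but only (3, 2) is free — short on R4
Post-grant, the permanently blocked set is india, echo, alpha and charlie.


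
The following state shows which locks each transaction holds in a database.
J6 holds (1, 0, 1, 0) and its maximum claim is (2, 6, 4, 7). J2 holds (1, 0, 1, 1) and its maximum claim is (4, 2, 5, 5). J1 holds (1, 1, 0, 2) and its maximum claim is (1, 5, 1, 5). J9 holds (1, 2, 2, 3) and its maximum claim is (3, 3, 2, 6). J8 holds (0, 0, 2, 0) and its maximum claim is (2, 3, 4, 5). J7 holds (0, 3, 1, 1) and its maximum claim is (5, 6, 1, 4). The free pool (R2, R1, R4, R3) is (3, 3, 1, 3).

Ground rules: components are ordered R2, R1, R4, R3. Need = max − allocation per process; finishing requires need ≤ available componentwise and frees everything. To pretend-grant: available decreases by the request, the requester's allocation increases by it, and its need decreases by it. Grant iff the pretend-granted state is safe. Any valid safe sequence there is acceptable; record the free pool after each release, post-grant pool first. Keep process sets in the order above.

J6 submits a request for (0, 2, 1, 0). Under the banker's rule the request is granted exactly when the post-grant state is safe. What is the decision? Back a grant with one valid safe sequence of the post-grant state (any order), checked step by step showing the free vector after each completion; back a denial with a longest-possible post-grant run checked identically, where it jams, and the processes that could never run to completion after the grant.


GRANT — the state after the grant stays safe, e.g. via J9, J8, J2, J7, J1, J6.
Key observation: even at the reduced pool (3, 1, 0, 3), J9 fits immediately, so safety survives the grant.
Step-by-step check of the post-grant state:
  pool = (3, 1, 0, 3)
  J9 needs (2, 1, 0, 3) <= (3, 1, 0, 3) -> finishes; pool += (1, 2, 2, 3) = (4, 3, 2, 6)
  J8 needs (2, 3, 2, 5) <= (4, 3, 2, 6) -> finishes; pool += (0, 0, 2, 0) = (4, 3, 4, 6)
  J2 needs (3, 2, 4, 4) <= (4, 3, 4, 6) -> finishes; pool += (1, 0, 1, 1) = (5, 3, 5, 7)
  J7 needs (5, 3, 0, 3) <= (5, 3, 5, 7) -> finishes; pool += (0, 3, 1, 1) = (5, 6, 6, 8)
  J1 needs (0, 4, 1, 3) <= (5, 6, 6, 8) -> finishes; pool += (1, 1, 0, 2) = (6, 7, 6, 10)
  J6 needs (1, 4, 2, 7) <= (6, 7, 6, 10) -> finishes; pool += (1, 2, 2, 0) = (7, 9, 8, 10)


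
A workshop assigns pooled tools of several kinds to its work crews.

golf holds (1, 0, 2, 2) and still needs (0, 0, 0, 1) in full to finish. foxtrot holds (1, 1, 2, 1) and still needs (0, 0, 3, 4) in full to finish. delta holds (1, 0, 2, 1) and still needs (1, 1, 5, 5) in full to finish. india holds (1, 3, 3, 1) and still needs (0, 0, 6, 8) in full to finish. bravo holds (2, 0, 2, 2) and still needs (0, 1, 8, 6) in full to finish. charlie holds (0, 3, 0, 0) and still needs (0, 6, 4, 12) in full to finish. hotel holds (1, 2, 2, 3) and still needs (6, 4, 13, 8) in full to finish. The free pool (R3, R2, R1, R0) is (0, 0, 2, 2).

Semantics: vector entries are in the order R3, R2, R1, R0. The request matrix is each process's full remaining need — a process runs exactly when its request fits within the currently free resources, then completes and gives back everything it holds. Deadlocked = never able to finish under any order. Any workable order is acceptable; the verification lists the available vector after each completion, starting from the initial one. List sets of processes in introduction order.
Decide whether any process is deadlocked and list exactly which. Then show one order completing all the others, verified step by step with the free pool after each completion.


Nothing here is deadlocked.
Key observation: golf fits the free pool immediately, and its release cascades until everyone finishes.
The rest can finish in the order golf, foxtrot, delta, bravo, india, hotel, charlie. Step-by-step check:
  pool = (0, 0, 2, 2)
  run golf (needs (0, 0, 0, 1), free (0, 0, 2, 2)); after release of (1, 0, 2, 2) the pool is (1, 0, 4, 4)
  run foxtrot (needs (0, 0, 3, 4), free (1, 0, 4, 4)); after release of (1, 1, 2, 1) the pool is (2, 1, 6, 5)
  run delta (needs (1, 1, 5, 5), free (2, 1, 6, 5)); after release of (1, 0, 2, 1) the pool is (3, 1, 8, 6)
  run bravo (needs (0, 1, 8, 6), free (3, 1, 8, 6)); after release of (2, 0, 2, 2) the pool is (5, 1, 10, 8)
  run india (needs (0, 0, 6, 8), free (5, 1, 10, 8)); after release of (1, 3, 3, 1) the pool is (6, 4, 13, 9)
  run hotel (needs (6, 4, 13, 8), free (6, 4, 13, 9)); after release of (1, 2, 2, 3) the pool is (7, 6, 15, 12)
  run charlie (needs (0, 6, 4, 12), free (7, 6, 15, 12)); after release of (0, 3, 0, 0) the pool is (7, 9, 15, 12)


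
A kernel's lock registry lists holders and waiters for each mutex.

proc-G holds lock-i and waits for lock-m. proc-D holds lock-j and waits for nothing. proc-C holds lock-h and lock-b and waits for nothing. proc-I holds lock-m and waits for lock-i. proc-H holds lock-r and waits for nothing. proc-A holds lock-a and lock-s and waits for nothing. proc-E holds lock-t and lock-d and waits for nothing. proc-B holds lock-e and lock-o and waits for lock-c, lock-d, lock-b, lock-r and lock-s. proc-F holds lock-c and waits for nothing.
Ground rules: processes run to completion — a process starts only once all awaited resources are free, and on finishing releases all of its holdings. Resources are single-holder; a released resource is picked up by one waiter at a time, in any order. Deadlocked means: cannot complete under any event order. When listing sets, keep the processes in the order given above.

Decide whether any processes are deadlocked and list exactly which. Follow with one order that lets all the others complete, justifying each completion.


The deadlocked set is proc-G and proc-I.
Key observation: the cycle proc-G -> proc-I -> proc-G can never break — each member waits on the next; no other process is dragged down with it.
One completion order for the rest: proc-A, proc-H, proc-C, proc-F, proc-D, proc-E, proc-B.
Step-by-step check:
  proc-A waits on nothing -> runs at once and releases lock-a and lock-s
  proc-H waits on nothing -> runs at once and releases lock-r
  proc-C waits on nothing -> runs at once and releases lock-h and lock-b
  proc-F waits on nothing -> runs at once and releases lock-c
  proc-D waits on nothing -> runs at once and releases lock-j
  proc-E waits on nothing -> runs at once and releases lock-t and lock-d
  proc-B waits on lock-c, lock-d, lock-b, lock-r and lock-s — all released -> runs and releases lock-e and lock-o


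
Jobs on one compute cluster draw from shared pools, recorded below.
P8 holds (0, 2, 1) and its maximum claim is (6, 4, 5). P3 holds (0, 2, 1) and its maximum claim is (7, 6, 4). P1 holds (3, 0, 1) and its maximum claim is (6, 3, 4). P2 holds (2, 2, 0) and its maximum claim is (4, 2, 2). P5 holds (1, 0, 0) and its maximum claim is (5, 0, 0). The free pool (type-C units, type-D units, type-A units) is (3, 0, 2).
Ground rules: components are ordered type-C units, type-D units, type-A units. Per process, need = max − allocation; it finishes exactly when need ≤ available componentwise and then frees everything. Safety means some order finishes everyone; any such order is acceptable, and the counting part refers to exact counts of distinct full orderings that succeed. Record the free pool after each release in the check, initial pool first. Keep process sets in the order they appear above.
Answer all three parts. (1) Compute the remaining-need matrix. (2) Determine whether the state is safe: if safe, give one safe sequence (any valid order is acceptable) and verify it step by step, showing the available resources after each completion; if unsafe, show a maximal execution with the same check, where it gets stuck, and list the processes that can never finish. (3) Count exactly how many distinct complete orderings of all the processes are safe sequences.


(1) Outstanding need per process (order type-C units, type-D units, type-A units):
  P8: (6, 2, 4)
  P3: (7, 4, 3)
  P1: (3, 3, 3)
  P2: (2, 0, 2)
  P5: (4, 0, 0)
(2) UNSAFE.
Key observation: the pool after P2, P5 is (6, 2, 2); every surviving request exceeds it in type-A units, so progress ends there.
A maximal execution: P2, P5 — then nothing else fits. Verifying each step:
  pool = (3, 0, 2)
  P2 needs (2, 0, 2) <= (3, 0, 2) -> finishes; pool += (2, 2, 0) = (5, 2, 2)
  P5 needs (4, 0, 0) <= (5, 2, 2) -> finishes; pool += (1, 0, 0) = (6, 2, 2)
  blocked: P8 wants (6, 2, 4), pool (6, 2, 2) — not enough type-A units
  blocked: P3 wants (7, 4, 3), pool (6, 2, 2) — not enough type-C units, type-D units and type-A units
  blocked: P1 wants (3, 3, 3), pool (6, 2, 2) — not enough type-D units and type-A units
Processes that can never finish: P8, P3 and P1.
(3) Exactly 0 of the possible complete orderings are safe sequences.


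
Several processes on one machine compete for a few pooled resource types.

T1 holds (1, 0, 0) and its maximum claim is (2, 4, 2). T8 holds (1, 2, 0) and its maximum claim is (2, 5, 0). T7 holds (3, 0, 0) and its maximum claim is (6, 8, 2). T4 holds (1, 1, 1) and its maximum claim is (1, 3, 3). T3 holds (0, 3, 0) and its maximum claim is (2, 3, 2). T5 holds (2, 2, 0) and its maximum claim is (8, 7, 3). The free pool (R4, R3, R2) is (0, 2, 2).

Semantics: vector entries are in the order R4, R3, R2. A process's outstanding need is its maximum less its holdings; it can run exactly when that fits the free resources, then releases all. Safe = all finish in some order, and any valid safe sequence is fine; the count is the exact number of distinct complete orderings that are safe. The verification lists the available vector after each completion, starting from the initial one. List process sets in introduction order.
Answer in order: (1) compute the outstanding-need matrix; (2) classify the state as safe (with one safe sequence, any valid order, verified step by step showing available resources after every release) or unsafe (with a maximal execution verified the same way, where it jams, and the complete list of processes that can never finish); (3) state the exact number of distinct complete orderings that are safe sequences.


(1) Need matrix, components ordered R4, R3, R2:
  T1: (1, 4, 2)
  T8: (1, 3, 0)
  T7: (3, 8, 2)
  T4: (0, 2, 2)
  T3: (2, 0, 2)
  T5: (6, 5, 3)
(2) SAFE, for example via the order T4, T8, T1, T3, T7, T5.
Key observation: reading the order forward, T4 is the first process whose need (0, 2, 2) meets the free pool (0, 2, 2) exactly on a resource it requests.
Walking it through:
  pool = (0, 2, 2)
  T4 needs (0, 2, 2) <= (0, 2, 2) -> finishes; pool += (1, 1, 1) = (1, 3, 3)
  T8 needs (1, 3, 0) <= (1, 3, 3) -> finishes; pool += (1, 2, 0) = (2, 5, 3)
  T1 needs (1, 4, 2) <= (2, 5, 3) -> finishes; pool += (1, 0, 0) = (3, 5, 3)
  T3 needs (2, 0, 2) <= (3, 5, 3) -> finishes; pool += (0, 3, 0) = (3, 8, 3)
  T7 needs (3, 8, 2) <= (3, 8, 3) -> finishes; pool += (3, 0, 0) = (6, 8, 3)
  T5 needs (6, 5, 3) <= (6, 8, 3) -> finishes; pool += (2, 2, 0) = (8, 10, 3)
(3) Exactly 2 of the possible complete orderings are safe sequences.


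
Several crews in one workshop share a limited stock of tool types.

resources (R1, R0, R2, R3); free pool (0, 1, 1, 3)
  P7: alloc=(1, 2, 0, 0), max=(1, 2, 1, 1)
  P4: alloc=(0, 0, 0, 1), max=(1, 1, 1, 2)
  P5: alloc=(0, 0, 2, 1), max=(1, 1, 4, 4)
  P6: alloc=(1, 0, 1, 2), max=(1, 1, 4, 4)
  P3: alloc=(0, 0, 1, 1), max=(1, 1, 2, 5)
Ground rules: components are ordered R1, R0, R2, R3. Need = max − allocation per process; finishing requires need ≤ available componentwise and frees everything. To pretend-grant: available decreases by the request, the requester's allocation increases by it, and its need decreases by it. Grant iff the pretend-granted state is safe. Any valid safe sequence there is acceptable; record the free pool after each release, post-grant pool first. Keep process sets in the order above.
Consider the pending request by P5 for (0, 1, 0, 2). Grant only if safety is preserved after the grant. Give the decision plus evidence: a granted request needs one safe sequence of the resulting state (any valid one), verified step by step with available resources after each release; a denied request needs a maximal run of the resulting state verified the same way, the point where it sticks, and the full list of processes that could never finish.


DENY: after the grant no complete ordering would exist.
Key observation: after P7, P4 the pool peaks at (1, 2, 1, 2), and each blocked process is short somewhere: P5 on R2; P6 on R2; P3 on R3.
On the post-grant state, P7, P4 is a maximal run — nothing extends it. Check, step by step:
  pool = (0, 0, 1, 1)
  P7 needs (0, 0, 1, 1) <= (0, 0, 1, 1) -> finishes; pool += (1, 2, 0, 0) = (1, 2, 1, 1)
  P4 needs (1, 1, 1, 1) <= (1, 2, 1, 1) -> finishes; pool += (0, 0, 0, 1) = (1, 2, 1, 2)
  P5 cannot run: need (1, 0, 2, 1) vs free (1, 2, 1, 2) (insufficient R2)
  P6 cannot run: need (0, 1, 3, 2) vs free (1, 2, 1, 2) (insufficient R2)
  P3 cannot run: need (1, 1, 1, 4) vs free (1, 2, 1, 2) (insufficient R3)
Post-grant, the permanently blocked set is P5, P6 and P3.


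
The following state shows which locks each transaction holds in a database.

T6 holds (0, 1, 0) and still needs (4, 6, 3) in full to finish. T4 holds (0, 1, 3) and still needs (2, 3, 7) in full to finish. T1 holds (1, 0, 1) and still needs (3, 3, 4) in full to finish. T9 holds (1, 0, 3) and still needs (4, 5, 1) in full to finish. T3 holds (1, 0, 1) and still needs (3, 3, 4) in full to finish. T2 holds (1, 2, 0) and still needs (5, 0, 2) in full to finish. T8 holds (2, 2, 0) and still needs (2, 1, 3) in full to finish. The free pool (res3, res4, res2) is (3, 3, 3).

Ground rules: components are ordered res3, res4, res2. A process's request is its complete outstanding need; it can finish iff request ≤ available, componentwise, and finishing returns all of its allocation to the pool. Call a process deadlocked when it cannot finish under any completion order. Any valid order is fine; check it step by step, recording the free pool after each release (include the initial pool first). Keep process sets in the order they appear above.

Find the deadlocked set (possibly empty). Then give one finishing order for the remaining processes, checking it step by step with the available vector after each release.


Nothing here is deadlocked.
Key observation: starting with T8, each completion frees enough for the next — no one is permanently blocked.
One completion order for the rest: T8, T2, T9, T3, T6, T1, T4. Verifying each step:
  pool = (3, 3, 3)
  T8: need (2, 1, 3) fits (3, 3, 3); releases (2, 2, 0), pool now (5, 5, 3)
  T2: need (5, 0, 2) fits (5, 5, 3); releases (1, 2, 0), pool now (6, 7, 3)
  T9: need (4, 5, 1) fits (6, 7, 3); releases (1, 0, 3), pool now (7, 7, 6)
  T3: need (3, 3, 4) fits (7, 7, 6); releases (1, 0, 1), pool now (8, 7, 7)
  T6: need (4, 6, 3) fits (8, 7, 7); releases (0, 1, 0), pool now (8, 8, 7)
  T1: need (3, 3, 4) fits (8, 8, 7); releases (1, 0, 1), pool now (9, 8, 8)
  T4: need (2, 3, 7) fits (9, 8, 8); releases (0, 1, 3), pool now (9, 9, 11)


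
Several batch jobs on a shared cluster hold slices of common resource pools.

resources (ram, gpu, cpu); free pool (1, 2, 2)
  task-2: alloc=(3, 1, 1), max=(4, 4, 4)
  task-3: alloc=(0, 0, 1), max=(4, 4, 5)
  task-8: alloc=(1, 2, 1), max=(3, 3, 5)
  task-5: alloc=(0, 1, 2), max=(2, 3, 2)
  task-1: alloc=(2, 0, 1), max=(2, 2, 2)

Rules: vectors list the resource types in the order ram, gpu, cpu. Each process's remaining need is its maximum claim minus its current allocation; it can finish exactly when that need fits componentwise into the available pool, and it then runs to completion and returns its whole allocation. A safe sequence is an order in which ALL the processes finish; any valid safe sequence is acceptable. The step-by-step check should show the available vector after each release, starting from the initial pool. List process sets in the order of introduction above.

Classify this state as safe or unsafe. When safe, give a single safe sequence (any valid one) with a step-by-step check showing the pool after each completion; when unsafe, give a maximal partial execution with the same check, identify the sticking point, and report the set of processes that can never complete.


SAFE. One safe sequence: task-1, task-5, task-8, task-2, task-3.
Key observation: task-1 marks the first exact bind of the order: its need (0, 2, 1) fits the free (1, 2, 2) with zero slack on a requested resource.
Step-by-step check:
  pool = (1, 2, 2)
  run task-1 (needs (0, 2, 1), free (1, 2, 2)); after release of (2, 0, 1) the pool is (3, 2, 3)
  run task-5 (needs (2, 2, 0), free (3, 2, 3)); after release of (0, 1, 2) the pool is (3, 3, 5)
  run task-8 (needs (2, 1, 4), free (3, 3, 5)); after release of (1, 2, 1) the pool is (4, 5, 6)
  run task-2 (needs (1, 3, 3), free (4, 5, 6)); after release of (3, 1, 1) the pool is (7, 6, 7)
  run task-3 (needs (4, 4, 4), free (7, 6, 7)); after release of (0, 0, 1) the pool is (7, 6, 8)


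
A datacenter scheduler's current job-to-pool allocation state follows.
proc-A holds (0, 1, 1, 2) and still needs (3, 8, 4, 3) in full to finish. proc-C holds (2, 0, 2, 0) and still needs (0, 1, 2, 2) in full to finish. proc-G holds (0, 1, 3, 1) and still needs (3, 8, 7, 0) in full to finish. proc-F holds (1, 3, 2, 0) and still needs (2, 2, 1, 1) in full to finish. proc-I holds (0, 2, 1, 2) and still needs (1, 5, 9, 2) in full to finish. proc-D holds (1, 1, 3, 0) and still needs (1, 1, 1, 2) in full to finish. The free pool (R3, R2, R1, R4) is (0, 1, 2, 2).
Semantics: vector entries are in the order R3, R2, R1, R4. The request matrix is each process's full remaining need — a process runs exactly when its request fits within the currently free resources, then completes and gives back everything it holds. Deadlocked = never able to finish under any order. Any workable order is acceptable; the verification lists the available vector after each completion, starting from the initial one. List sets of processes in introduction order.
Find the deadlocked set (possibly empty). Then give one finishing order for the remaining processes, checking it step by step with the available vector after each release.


The deadlocked set is proc-A and proc-G.
Key observation: after proc-C, proc-D, proc-F, proc-I complete, (4, 7, 10, 4) is the best the pool ever gets, yet each leftover process wants more R2.
The rest can finish in the order proc-C, proc-D, proc-F, proc-I. Check, step by step:
  pool = (0, 1, 2, 2)
  proc-C: need (0, 1, 2, 2) fits (0, 1, 2, 2); releases (2, 0, 2, 0), pool now (2, 1, 4, 2)
  proc-D: need (1, 1, 1, 2) fits (2, 1, 4, 2); releases (1, 1, 3, 0), pool now (3, 2, 7, 2)
  proc-F: need (2, 2, 1, 1) fits (3, 2, 7, 2); releases (1, 3, 2, 0), pool now (4, 5, 9, 2)
  proc-I: need (1, 5, 9, 2) fits (4, 5, 9, 2); releases (0, 2, 1, 2), pool now (4, 7, 10, 4)
The stuck group stays short no matter what:
  blocked: proc-A wants (3, 8, 4, 3), pool (4, 7, 10, 4) — not enough R2
  blocked: proc-G wants (3, 8, 7, 0), pool (4, 7, 10, 4) — not enough R2


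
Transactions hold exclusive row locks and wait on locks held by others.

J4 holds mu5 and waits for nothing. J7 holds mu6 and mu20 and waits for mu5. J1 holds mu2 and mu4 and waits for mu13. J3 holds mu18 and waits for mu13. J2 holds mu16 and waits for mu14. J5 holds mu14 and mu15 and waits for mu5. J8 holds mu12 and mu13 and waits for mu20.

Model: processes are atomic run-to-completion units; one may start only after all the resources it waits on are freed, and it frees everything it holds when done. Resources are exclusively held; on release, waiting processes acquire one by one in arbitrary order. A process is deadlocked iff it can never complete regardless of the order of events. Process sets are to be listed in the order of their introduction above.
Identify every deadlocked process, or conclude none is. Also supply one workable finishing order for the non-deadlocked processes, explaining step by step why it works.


No process is deadlocked.
Key observation: although several processes wait, no cycle exists — each chain bottoms out at a free runner.
The rest can finish in the order J4, J5, J2, J7, J8, J3, J1.
Verifying each step:
  J4 waits on nothing -> runs at once and releases mu5
  run J5 (all its waits — mu5 — are resolved); releases mu14 and mu15
  run J2 (all its waits — mu14 — are resolved); releases mu16
  run J7 (all its waits — mu5 — are resolved); releases mu6 and mu20
  run J8 (all its waits — mu20 — are resolved); releases mu12 and mu13
  run J3 (all its waits — mu13 — are resolved); releases mu18
  run J1 (all its waits — mu13 — are resolved); releases mu2 and mu4


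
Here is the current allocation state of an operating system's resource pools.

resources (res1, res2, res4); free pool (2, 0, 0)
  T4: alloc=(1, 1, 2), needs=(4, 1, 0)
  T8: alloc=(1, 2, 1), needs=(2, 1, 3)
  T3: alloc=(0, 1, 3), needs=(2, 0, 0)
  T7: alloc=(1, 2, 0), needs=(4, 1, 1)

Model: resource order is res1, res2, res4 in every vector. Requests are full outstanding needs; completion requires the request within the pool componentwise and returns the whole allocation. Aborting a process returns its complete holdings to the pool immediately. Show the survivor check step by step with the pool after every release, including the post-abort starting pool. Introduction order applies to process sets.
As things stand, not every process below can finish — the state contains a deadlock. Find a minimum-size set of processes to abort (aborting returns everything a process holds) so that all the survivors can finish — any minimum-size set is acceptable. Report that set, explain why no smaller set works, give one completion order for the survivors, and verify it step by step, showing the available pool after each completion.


Minimum abort set: T7.
Key observation: aborting T7 returns (1, 2, 0), and T4 — hopeless before — runs at step 3 with the returned capacity in the pool.
No smaller set exists: with zero aborts the deadlock remains.
One survivor order: T3, T8, T4. Check, step by step (post-abort pool first):
  pool = (3, 2, 0)
  T3: need (2, 0, 0) fits (3, 2, 0); releases (0, 1, 3), pool now (3, 3, 3)
  T8: need (2, 1, 3) fits (3, 3, 3); releases (1, 2, 1), pool now (4, 5, 4)
  T4: need (4, 1, 0) fits (4, 5, 4); releases (1, 1, 2), pool now (5, 6, 6)


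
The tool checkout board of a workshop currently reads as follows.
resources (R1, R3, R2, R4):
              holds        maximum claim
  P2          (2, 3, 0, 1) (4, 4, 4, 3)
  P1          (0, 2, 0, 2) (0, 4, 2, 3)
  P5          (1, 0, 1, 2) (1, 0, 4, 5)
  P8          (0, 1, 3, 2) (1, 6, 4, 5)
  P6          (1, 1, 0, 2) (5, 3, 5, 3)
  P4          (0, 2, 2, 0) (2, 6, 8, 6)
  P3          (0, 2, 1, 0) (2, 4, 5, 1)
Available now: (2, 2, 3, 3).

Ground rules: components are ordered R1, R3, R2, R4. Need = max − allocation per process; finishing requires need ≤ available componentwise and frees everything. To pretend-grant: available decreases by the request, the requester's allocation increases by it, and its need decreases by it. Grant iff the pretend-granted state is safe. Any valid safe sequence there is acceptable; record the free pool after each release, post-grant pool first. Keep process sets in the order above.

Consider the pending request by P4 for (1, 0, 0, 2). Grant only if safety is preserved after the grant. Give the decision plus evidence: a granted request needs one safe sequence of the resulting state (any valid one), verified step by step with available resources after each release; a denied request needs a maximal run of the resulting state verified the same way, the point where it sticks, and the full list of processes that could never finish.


GRANT. The post-grant state is safe; one safe sequence: P1, P5, P2, P8, P4, P6, P3.
Key observation: granting shrinks the pool to (1, 2, 3, 1), yet P1 still fits and the chain goes through.
Check on the post-grant state, step by step:
  pool = (1, 2, 3, 1)
  P1: need (0, 2, 2, 1) fits (1, 2, 3, 1); releases (0, 2, 0, 2), pool now (1, 4, 3, 3)
  P5: need (0, 0, 3, 3) fits (1, 4, 3, 3); releases (1, 0, 1, 2), pool now (2, 4, 4, 5)
  P2: need (2, 1, 4, 2) fits (2, 4, 4, 5); releases (2, 3, 0, 1), pool now (4, 7, 4, 6)
  P8: need (1, 5, 1, 3) fits (4, 7, 4, 6); releases (0, 1, 3, 2), pool now (4, 8, 7, 8)
  P4: need (1, 4, 6, 4) fits (4, 8, 7, 8); releases (1, 2, 2, 2), pool now (5, 10, 9, 10)
  P6: need (4, 2, 5, 1) fits (5, 10, 9, 10); releases (1, 1, 0, 2), pool now (6, 11, 9, 12)
  P3: need (2, 2, 4, 1) fits (6, 11, 9, 12); releases (0, 2, 1, 0), pool now (6, 13, 10, 12)


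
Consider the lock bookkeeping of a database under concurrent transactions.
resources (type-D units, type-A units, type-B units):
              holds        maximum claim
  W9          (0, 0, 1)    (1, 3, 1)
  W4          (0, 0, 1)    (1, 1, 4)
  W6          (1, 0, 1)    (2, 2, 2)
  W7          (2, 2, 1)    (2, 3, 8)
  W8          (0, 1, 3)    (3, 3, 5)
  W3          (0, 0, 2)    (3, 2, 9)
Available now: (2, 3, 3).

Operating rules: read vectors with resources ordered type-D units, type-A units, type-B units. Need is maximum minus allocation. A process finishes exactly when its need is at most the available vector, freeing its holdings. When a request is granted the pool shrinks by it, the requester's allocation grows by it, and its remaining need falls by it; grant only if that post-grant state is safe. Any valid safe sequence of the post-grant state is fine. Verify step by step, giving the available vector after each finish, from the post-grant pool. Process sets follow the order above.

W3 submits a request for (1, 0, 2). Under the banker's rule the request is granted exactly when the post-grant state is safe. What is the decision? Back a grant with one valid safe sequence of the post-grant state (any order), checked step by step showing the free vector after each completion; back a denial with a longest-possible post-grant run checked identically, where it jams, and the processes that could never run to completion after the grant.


DENY: after the grant no complete ordering would exist.
Key observation: after W6, W9, W4 the pool peaks at (2, 3, 4), and each blocked process is short somewhere: W7 on type-B units; W8 on type-D units; W3 on type-B units.
After a pretend grant, a maximal execution: W6, W9, W4 — then nothing else fits. Step-by-step check:
  pool = (1, 3, 1)
  W6 needs (1, 2, 1) <= (1, 3, 1) -> finishes; pool += (1, 0, 1) = (2, 3, 2)
  W9 needs (1, 3, 0) <= (2, 3, 2) -> finishes; pool += (0, 0, 1) = (2, 3, 3)
  W4 needs (1, 1, 3) <= (2, 3, 3) -> finishes; pool += (0, 0, 1) = (2, 3, 4)
  blocked: W7 wants (0, 1, 7), pool (2, 3, 4) — not enough type-B units
  blocked: W8 wants (3, 2, 2), pool (2, 3, 4) — not enough type-D units
  blocked: W3 wants (2, 2, 5), pool (2, 3, 4) — not enough type-B units
Processes that could never finish after the grant: W7, W8 and W3.


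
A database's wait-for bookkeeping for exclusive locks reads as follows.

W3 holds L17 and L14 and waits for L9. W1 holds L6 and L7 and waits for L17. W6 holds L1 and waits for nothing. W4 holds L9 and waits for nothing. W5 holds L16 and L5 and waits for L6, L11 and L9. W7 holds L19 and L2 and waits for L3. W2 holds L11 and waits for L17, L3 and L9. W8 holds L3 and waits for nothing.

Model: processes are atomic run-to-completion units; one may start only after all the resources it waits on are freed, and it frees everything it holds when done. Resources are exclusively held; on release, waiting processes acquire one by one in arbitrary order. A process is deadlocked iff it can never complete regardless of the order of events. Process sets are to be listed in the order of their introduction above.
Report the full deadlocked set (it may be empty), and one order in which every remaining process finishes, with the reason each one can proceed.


No process is deadlocked.
Key observation: the wait graph is acyclic; completion cascades from the unblocked processes through everyone else.
A valid finishing order for the others: W8, W4, W3, W1, W7, W2, W6, W5.
Check, step by step:
  run W8 (it waits on nothing); releases L3
  run W4 (it waits on nothing); releases L9
  W3 waits on L9 — all released -> runs and releases L17 and L14
  W1 waits on L17 — all released -> runs and releases L6 and L7
  W7 waits on L3 — all released -> runs and releases L19 and L2
  W2 waits on L17, L3 and L9 — all released -> runs and releases L11
  run W6 (it waits on nothing); releases L1
  W5 waits on L6, L11 and L9 — all released -> runs and releases L16 and L5


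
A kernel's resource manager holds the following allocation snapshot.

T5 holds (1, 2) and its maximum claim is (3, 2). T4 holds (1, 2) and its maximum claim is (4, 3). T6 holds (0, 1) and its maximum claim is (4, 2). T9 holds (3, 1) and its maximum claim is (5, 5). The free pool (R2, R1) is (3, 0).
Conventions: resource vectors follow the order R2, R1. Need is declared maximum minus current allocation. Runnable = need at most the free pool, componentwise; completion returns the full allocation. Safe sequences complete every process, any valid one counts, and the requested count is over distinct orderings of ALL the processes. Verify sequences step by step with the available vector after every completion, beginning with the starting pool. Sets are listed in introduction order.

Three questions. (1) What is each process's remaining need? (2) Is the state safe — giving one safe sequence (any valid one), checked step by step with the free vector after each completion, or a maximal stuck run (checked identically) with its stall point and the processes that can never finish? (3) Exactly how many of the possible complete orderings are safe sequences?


(1) Need matrix, components ordered R2, R1:
  T5: (2, 0)
  T4: (3, 1)
  T6: (4, 1)
  T9: (2, 4)
(2) SAFE — a valid safe sequence is T5, T6, T4, T9.
Key observation: the order's first zero-slack moment is T6 ((4, 1) needed, (4, 2) free — a requested resource with nothing to spare).
Check, step by step:
  pool = (3, 0)
  T5 needs (2, 0) <= (3, 0) -> finishes; pool += (1, 2) = (4, 2)
  T6 needs (4, 1) <= (4, 2) -> finishes; pool += (0, 1) = (4, 3)
  T4 needs (3, 1) <= (4, 3) -> finishes; pool += (1, 2) = (5, 5)
  T9 needs (2, 4) <= (5, 5) -> finishes; pool += (3, 1) = (8, 6)
(3) Precisely 3 of the possible complete orderings are safe sequences.
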